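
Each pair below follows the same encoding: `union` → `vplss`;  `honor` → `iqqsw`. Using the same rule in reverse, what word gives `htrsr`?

groom

In union: u→v is +1, n→p is +2, i→l is +3, o→s is +4 — the shift increases by 1 each position. The shift increases by 1 at each position, starting from +1: 1, 2, 3, ….
Decoding htrsr: h−1=g, t−2=r, r−3=o, s−4=o, r−5=m.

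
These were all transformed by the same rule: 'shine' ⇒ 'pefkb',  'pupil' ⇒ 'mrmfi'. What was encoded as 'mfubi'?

Compare letters: s→p is +23, h→e is +23, i→f is +23 — a constant shift. It's a constant shift of +23 (ROT23).
Decoding mfubi: m−23=p, f−23=i, u−23=x, b−23=e, i−23=l.

pixel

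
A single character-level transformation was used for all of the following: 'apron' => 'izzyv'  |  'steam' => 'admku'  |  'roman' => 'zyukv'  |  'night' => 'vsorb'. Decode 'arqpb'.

shift

A repeating key of period 2 is used — shifts +8, +10 over and over.
Undoing it on arqpb: a−8=s, r−10=h, q−8=i, p−10=f, b−8=t.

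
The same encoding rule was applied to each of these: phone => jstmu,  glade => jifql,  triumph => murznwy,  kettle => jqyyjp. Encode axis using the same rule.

xncf

The output letters match the input read backwards, each shifted +5: phone reversed is enohp. Two steps: reverse the string, then apply a Caesar shift of +5.
Applying it to axis: reverse → sixa; then shift: s+5=x, i+5=n, x+5=c, a+5=f.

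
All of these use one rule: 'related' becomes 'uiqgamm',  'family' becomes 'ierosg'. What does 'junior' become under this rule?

mysovz

Each letter shifts forward by (position + 3), i.e. 3, 4, 5, … — the shift grows by one for each successive letter.
Applying it to junior: j+3=m, u+4=y, n+5=s, i+6=o, o+7=v, r+8=z.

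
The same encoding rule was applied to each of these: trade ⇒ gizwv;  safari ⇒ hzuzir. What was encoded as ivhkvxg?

Each pair mirrors across the alphabet (t↔g, r↔i, a↔z): positions sum to 25. This is the alphabet-reversal cipher (Atbash): a becomes z, b becomes y, etc.
Undoing it on ivhkvxg: i↔r, v↔e, h↔s, k↔p, v↔e, x↔c, g↔t.

respect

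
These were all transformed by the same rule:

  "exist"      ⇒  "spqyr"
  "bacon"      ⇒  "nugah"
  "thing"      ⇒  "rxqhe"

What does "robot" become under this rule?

fanar

e(4)→s(18) and x(23)→p(15) fit y≡19x+20 (mod 26); the inverse of 19 mod 26 is 11. This is an affine cipher: with a=0,…,z=25, each position x becomes (19x+20) mod 26.
On robot: r(17)→19·17+20≡5=f; o(14)→19·14+20≡0=a; b(1)→19·1+20≡13=n; o(14)→19·14+20≡0=a; t(19)→19·19+20≡17=r (all mod 26).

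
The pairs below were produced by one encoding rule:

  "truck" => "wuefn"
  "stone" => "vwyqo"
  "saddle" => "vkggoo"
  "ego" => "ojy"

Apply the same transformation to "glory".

The shift depends on letter class: consonant t→w is +3, but vowel u→e is +10. The rule splits by letter class: vowels +10, consonants +3.
On glory: g(cons)+3=j, l(cons)+3=o, o(vowel)+10=y, r(cons)+3=u, y(cons)+3=b.

joyub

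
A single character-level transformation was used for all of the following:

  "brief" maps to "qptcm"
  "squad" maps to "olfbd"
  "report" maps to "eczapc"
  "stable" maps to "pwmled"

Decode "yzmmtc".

ribbon

Two steps: reverse the string, then apply a Caesar shift of +11.
Reversing it on yzmmtc: shift back: y−11=n, z−11=o, m−11=b, m−11=b, t−11=i, c−11=r → nobbir; then reverse → ribbon.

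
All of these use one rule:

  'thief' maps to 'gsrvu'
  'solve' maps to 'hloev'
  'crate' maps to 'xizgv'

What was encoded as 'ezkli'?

vapor

Each pair mirrors across the alphabet (t↔g, h↔s, i↔r): positions sum to 25. Each letter is replaced by its mirror in the alphabet: a↔z, b↔y, c↔x, and so on (the Atbash cipher).
Undoing it on ezkli: e↔v, z↔a, k↔p, l↔o, i↔r.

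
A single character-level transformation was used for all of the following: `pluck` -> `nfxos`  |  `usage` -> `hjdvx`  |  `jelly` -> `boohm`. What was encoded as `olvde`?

Read the word backwards and shift each letter +3.
Undoing it on olvde: shift back: o−3=l, l−3=i, v−3=s, d−3=a, e−3=b → lisab; then reverse → basil.

basil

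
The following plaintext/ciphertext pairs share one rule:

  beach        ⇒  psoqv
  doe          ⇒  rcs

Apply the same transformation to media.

asrwo

This is a Caesar cipher with shift 14.
For media: m+14=a, e+14=s, d+14=r, i+14=w, a+14=o.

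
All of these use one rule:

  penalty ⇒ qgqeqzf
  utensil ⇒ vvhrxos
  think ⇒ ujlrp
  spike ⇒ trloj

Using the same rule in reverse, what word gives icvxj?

In penalty: p→q is +1, e→g is +2, n→q is +3, a→e is +4 — the shift increases by 1 each position. The shift increases by 1 at each position, starting from +1: 1, 2, 3, ….
Reversing it on icvxj: i−1=h, c−2=a, v−3=s, x−4=t, j−5=e.

haste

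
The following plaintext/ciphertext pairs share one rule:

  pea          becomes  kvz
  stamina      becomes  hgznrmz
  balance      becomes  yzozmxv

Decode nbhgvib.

mystery

This is the alphabet-reversal cipher (Atbash): a becomes z, b becomes y, etc.
Decoding nbhgvib: n↔m, b↔y, h↔s, g↔t, v↔e, i↔r, b↔y.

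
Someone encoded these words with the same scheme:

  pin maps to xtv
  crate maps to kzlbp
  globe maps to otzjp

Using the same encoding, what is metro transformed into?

upbzz

The shift depends on letter class: consonant p→x is +8, but vowel i→t is +11. Two shifts are in play — +11 for a/e/i/o/u, +8 for every other letter.
On metro: m(cons)+8=u, e(vowel)+11=p, t(cons)+8=b, r(cons)+8=z, o(vowel)+11=z.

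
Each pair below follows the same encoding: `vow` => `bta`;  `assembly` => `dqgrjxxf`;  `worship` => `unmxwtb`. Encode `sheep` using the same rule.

The output letters match the input read backwards, each shifted +5: vow reversed is wov. Read the word backwards and shift each letter +5.
Applying it to sheep: reverse → peehs; then shift: p+5=u, e+5=j, e+5=j, h+5=m, s+5=x.

ujjmx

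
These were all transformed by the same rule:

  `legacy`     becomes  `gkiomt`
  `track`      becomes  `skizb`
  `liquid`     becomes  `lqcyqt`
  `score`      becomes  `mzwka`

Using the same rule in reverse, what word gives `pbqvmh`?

zenith

The output letters match the input read backwards, each shifted +8: legacy reversed is ycagel. Two steps: reverse the string, then apply a Caesar shift of +8.
Undoing it on pbqvmh: shift back: p−8=h, b−8=t, q−8=i, v−8=n, m−8=e, h−8=z → htinez; then reverse → zenith.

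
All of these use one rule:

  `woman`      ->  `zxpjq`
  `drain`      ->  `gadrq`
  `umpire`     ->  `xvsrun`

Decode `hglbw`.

Shifts by position in woman: pos 0: w→z (+3), pos 1: o→x (+9), pos 2: m→p (+3), pos 3: a→j (+9) — repeating every 2. The shifts repeat in a cycle of length 2: positions 0,1,… shift by +3, +9, then the pattern repeats.
Decoding hglbw: h−3=e, g−9=x, l−3=i, b−9=s, w−3=t.

exist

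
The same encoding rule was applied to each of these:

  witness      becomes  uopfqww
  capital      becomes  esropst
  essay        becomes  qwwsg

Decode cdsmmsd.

grammar

Treating letters as 0–25, the rule is x ↦ 19x + 18 (mod 26).
Undoing it on cdsmmsd: c(2)→11·(2−18)≡6=g; d(3)→11·(3−18)≡17=r; s(18)→11·(18−18)≡0=a; m(12)→11·(12−18)≡12=m; m(12)→11·(12−18)≡12=m; s(18)→11·(18−18)≡0=a; d(3)→11·(3−18)≡17=r (all mod 26).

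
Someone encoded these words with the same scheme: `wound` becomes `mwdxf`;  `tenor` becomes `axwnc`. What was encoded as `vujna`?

The output letters match the input read backwards, each shifted +9: wound reversed is dnuow. The word is reversed, then every letter is shifted forward by 9.
Undoing it on vujna: shift back: v−9=m, u−9=l, j−9=a, n−9=e, a−9=r → mlaer; then reverse → realm.

realm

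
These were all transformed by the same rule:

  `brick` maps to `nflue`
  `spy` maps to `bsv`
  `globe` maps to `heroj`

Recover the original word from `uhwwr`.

otter

The output letters match the input read backwards, each shifted +3: brick reversed is kcirb. Two steps: reverse the string, then apply a Caesar shift of +3.
Decoding uhwwr: shift back: u−3=r, h−3=e, w−3=t, w−3=t, r−3=o → retto; then reverse → otter.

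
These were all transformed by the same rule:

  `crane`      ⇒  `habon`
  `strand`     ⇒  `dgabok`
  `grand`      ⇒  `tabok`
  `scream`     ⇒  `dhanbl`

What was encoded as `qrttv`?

c(2)→h(7) and r(17)→a(0) fit y≡3x+1 (mod 26); the inverse of 3 mod 26 is 9. This is an affine cipher: with a=0,…,z=25, each position x becomes (3x+1) mod 26.
Undoing it on qrttv: q(16)→9·(16−1)≡5=f; r(17)→9·(17−1)≡14=o; t(19)→9·(19−1)≡6=g; t(19)→9·(19−1)≡6=g; v(21)→9·(21−1)≡24=y (all mod 26).

foggy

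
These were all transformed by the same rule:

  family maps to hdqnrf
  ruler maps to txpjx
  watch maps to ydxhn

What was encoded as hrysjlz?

In family: f→h is +2, a→d is +3, m→q is +4, i→n is +5 — the shift increases by 1 each position. The shift increases by 1 at each position, starting from +2: 2, 3, 4, ….
Reversing it on hrysjlz: h−2=f, r−3=o, y−4=u, s−5=n, j−6=d, l−7=e, z−8=r.

founder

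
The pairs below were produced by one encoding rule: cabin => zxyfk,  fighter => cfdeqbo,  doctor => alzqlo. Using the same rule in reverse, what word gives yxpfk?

basin

It's a constant shift of +23 (ROT23).
Reversing it on yxpfk: y−23=b, x−23=a, p−23=s, f−23=i, k−23=n.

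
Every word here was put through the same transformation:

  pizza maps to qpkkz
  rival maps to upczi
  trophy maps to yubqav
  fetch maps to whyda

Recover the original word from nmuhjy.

p(15)→q(16) and i(8)→p(15) fit y≡15x+25 (mod 26); the inverse of 15 mod 26 is 7. This is an affine cipher: with a=0,…,z=25, each position x becomes (15x+25) mod 26.
Undoing it on nmuhjy: n(13)→7·(13−25)≡20=u; m(12)→7·(12−25)≡13=n; u(20)→7·(20−25)≡17=r; h(7)→7·(7−25)≡4=e; j(9)→7·(9−25)≡18=s; y(24)→7·(24−25)≡19=t (all mod 26).

unrest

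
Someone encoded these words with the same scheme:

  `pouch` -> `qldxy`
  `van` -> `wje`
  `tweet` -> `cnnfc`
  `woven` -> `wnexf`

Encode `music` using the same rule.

lrbdv

Read the word backwards and shift each letter +9.
For music: reverse → cisum; then shift: c+9=l, i+9=r, s+9=b, u+9=d, m+9=v.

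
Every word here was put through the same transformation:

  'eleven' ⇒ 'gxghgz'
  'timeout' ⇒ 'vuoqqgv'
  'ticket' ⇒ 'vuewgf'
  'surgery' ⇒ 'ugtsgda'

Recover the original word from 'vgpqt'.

Shifts by position in eleven: pos 0: e→g (+2), pos 1: l→x (+12), pos 2: e→g (+2), pos 3: v→h (+12) — repeating every 2. The shifts repeat in a cycle of length 2: positions 0,1,… shift by +2, +12, then the pattern repeats.
Decoding vgpqt: v−2=t, g−12=u, p−2=n, q−12=e, t−2=r.

tuner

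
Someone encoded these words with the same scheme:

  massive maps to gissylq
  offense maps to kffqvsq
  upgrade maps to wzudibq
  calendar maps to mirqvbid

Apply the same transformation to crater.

m(12)→g(6) and a(0)→i(8) fit y≡15x+8 (mod 26); the inverse of 15 mod 26 is 7. Each letter's alphabet position (a=0..z=25) is mapped through 15·x+8 mod 26 — an affine cipher.
For crater: c(2)→15·2+8≡12=m; r(17)→15·17+8≡3=d; a(0)→15·0+8≡8=i; t(19)→15·19+8≡7=h; e(4)→15·4+8≡16=q; r(17)→15·17+8≡3=d (all mod 26).

mdihqd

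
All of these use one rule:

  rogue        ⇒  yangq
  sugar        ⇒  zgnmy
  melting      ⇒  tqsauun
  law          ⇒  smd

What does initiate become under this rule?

uuuaumaq

The shift depends on letter class: consonant r→y is +7, but vowel o→a is +12. Vowels shift forward by 12 and consonants shift forward by 7.
On initiate: i(vowel)+12=u, n(cons)+7=u, i(vowel)+12=u, t(cons)+7=a, i(vowel)+12=u, a(vowel)+12=m, t(cons)+7=a, e(vowel)+12=q.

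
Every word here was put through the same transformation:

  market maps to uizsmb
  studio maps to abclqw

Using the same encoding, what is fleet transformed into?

ntmmb

Compare letters: m→u is +8, a→i is +8, r→z is +8 — a constant shift. It's a constant shift of +8 (ROT8).
Applying it to fleet: f+8=n, l+8=t, e+8=m, e+8=m, t+8=b.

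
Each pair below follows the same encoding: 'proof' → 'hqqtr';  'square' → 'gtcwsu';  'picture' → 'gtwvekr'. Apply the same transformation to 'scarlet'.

vgntceu

The output letters match the input read backwards, each shifted +2: proof reversed is foorp. Two steps: reverse the string, then apply a Caesar shift of +2.
Applying it to scarlet: reverse → telracs; then shift: t+2=v, e+2=g, l+2=n, r+2=t, a+2=c, c+2=e, s+2=u.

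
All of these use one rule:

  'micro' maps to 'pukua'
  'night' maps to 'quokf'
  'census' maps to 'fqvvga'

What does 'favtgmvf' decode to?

The shifts repeat in a cycle of length 3: positions 0,1,… shift by +3, +12, +8, then the pattern repeats.
Decoding favtgmvf: f−3=c, a−12=o, v−8=n, t−3=q, g−12=u, m−8=e, v−3=s, f−12=t.

conquest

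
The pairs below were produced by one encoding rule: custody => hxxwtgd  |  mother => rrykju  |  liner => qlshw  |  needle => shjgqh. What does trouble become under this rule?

Shifts by position in custody: pos 0: c→h (+5), pos 1: u→x (+3), pos 2: s→x (+5), pos 3: t→w (+3) — repeating every 2. The shifts repeat in a cycle of length 2: positions 0,1,… shift by +5, +3, then the pattern repeats.
On trouble: t+5=y, r+3=u, o+5=t, u+3=x, b+5=g, l+3=o, e+5=j.

yutxgoj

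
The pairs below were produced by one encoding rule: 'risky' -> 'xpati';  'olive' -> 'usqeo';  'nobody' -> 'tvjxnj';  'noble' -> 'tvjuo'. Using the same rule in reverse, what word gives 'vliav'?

Each letter shifts forward by (position + 6), i.e. 6, 7, 8, … — the shift grows by one for each successive letter.
Reversing it on vliav: v−6=p, l−7=e, i−8=a, a−9=r, v−10=l.

pearl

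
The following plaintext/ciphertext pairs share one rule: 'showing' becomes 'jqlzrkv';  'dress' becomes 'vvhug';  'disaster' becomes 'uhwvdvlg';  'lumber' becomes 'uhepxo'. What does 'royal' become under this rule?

odbru

The output letters match the input read backwards, each shifted +3: showing reversed is gniwohs. Read the word backwards and shift each letter +3.
On royal: reverse → layor; then shift: l+3=o, a+3=d, y+3=b, o+3=r, r+3=u.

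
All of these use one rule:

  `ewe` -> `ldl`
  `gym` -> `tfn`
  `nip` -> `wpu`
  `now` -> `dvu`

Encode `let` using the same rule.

The output letters match the input read backwards, each shifted +7: ewe reversed is ewe. The word is reversed, then every letter is shifted forward by 7.
Applying it to let: reverse → tel; then shift: t+7=a, e+7=l, l+7=s.

als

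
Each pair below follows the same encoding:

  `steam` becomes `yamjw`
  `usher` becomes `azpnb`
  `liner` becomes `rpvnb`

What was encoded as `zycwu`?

Letter i (0-indexed) is shifted by i+6, so successive shifts are 6, 7, 8, ….
Undoing it on zycwu: z−6=t, y−7=r, c−8=u, w−9=n, u−10=k.

trunk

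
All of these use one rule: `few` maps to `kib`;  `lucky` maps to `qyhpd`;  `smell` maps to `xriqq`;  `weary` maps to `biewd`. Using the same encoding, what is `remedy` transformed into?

The shift depends on letter class: consonant f→k is +5, but vowel e→i is +4. The rule splits by letter class: vowels +4, consonants +5.
For remedy: r(cons)+5=w, e(vowel)+4=i, m(cons)+5=r, e(vowel)+4=i, d(cons)+5=i, y(cons)+5=d.

wiriid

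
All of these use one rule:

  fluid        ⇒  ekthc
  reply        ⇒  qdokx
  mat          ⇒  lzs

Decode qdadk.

It's a constant shift of +25 (ROT25).
Undoing it on qdadk: q−25=r, d−25=e, a−25=b, d−25=e, k−25=l.

rebel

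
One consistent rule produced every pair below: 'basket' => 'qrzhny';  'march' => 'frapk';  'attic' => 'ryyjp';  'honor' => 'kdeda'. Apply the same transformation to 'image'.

jfrln

b(1)→q(16) and a(0)→r(17) fit y≡25x+17 (mod 26); the inverse of 25 mod 26 is 25. Treating letters as 0–25, the rule is x ↦ 25x + 17 (mod 26).
For image: i(8)→25·8+17≡9=j; m(12)→25·12+17≡5=f; a(0)→25·0+17≡17=r; g(6)→25·6+17≡11=l; e(4)→25·4+17≡13=n (all mod 26).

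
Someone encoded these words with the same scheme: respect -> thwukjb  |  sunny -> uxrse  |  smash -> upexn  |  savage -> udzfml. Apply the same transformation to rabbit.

tdfgoa

In respect: r→t is +2, e→h is +3, s→w is +4, p→u is +5 — the shift increases by 1 each position. Each letter shifts forward by (position + 2), i.e. 2, 3, 4, … — the shift grows by one for each successive letter.
Applying it to rabbit: r+2=t, a+3=d, b+4=f, b+5=g, i+6=o, t+7=a.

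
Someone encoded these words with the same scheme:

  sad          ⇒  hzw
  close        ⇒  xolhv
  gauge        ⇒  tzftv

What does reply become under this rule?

Letters are reflected about the middle of the alphabet (position → 25−position): Atbash.
For reply: r↔i, e↔v, p↔k, l↔o, y↔b.

ivkob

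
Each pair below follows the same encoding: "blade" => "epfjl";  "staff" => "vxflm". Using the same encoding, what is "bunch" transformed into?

eysio

In blade: b→e is +3, l→p is +4, a→f is +5, d→j is +6 — the shift increases by 1 each position. Each letter shifts forward by (position + 3), i.e. 3, 4, 5, … — the shift grows by one for each successive letter.
Applying it to bunch: b+3=e, u+4=y, n+5=s, c+6=i, h+7=o.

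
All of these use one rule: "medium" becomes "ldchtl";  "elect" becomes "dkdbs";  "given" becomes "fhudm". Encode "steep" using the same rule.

rsddo

Each letter is shifted forward by 25 in the alphabet (a Caesar shift of +25).
For steep: s+25=r, t+25=s, e+25=d, e+25=d, p+25=o.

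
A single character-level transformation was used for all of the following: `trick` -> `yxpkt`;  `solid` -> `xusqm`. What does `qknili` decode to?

In trick: t→y is +5, r→x is +6, i→p is +7, c→k is +8 — the shift increases by 1 each position. Letter i (0-indexed) is shifted by i+5, so successive shifts are 5, 6, 7, ….
Decoding qknili: q−5=l, k−6=e, n−7=g, i−8=a, l−9=c, i−10=y.

legacy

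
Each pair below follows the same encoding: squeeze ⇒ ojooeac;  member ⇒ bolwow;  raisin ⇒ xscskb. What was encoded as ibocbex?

The output letters match the input read backwards, each shifted +10: squeeze reversed is ezeeuqs. Two steps: reverse the string, then apply a Caesar shift of +10.
Undoing it on ibocbex: shift back: i−10=y, b−10=r, o−10=e, c−10=s, b−10=r, e−10=u, x−10=n → yresrun; then reverse → nursery.

nursery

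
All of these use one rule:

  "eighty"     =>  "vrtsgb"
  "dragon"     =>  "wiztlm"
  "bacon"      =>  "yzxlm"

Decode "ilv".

roe

Each pair mirrors across the alphabet (e↔v, i↔r, g↔t): positions sum to 25. This is the alphabet-reversal cipher (Atbash): a becomes z, b becomes y, etc.
Reversing it on ilv: i↔r, l↔o, v↔e.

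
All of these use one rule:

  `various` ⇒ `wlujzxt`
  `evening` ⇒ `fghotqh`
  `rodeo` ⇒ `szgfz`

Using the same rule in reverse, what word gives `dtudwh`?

circle

Shifts by position in various: pos 0: v→w (+1), pos 1: a→l (+11), pos 2: r→u (+3), pos 3: i→j (+1), pos 4: o→z (+11), pos 5: u→x (+3) — repeating every 3. A repeating key of period 3 is used — shifts +1, +11, +3 over and over.
Decoding dtudwh: d−1=c, t−11=i, u−3=r, d−1=c, w−11=l, h−3=e.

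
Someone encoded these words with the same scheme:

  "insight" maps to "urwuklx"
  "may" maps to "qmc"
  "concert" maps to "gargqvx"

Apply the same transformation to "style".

wxcpq

The rule splits by letter class: vowels +12, consonants +4.
For style: s(cons)+4=w, t(cons)+4=x, y(cons)+4=c, l(cons)+4=p, e(vowel)+12=q.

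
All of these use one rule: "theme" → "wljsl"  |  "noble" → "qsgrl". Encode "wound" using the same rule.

In theme: t→w is +3, h→l is +4, e→j is +5, m→s is +6 — the shift increases by 1 each position. The shift increases by 1 at each position, starting from +3: 3, 4, 5, ….
Applying it to wound: w+3=z, o+4=s, u+5=z, n+6=t, d+7=k.

zsztk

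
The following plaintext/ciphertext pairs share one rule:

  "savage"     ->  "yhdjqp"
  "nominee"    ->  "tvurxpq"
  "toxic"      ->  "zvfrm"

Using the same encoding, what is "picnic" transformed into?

In savage: s→y is +6, a→h is +7, v→d is +8, a→j is +9 — the shift increases by 1 each position. The shift increases by 1 at each position, starting from +6: 6, 7, 8, ….
Applying it to picnic: p+6=v, i+7=p, c+8=k, n+9=w, i+10=s, c+11=n.

vpkwsn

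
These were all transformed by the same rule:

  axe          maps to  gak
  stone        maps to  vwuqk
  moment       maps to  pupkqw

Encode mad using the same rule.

pgg

The shift depends on letter class: consonant x→a is +3, but vowel a→g is +6. The rule splits by letter class: vowels +6, consonants +3.
For mad: m(cons)+3=p, a(vowel)+6=g, d(cons)+3=g.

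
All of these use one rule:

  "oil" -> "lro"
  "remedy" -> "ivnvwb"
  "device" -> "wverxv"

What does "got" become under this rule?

Each pair mirrors across the alphabet (o↔l, i↔r, l↔o): positions sum to 25. This is the alphabet-reversal cipher (Atbash): a becomes z, b becomes y, etc.
Applying it to got: g↔t, o↔l, t↔g.

tlg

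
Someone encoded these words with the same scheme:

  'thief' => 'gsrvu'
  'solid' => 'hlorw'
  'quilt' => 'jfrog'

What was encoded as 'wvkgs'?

Each letter is replaced by its mirror in the alphabet: a↔z, b↔y, c↔x, and so on (the Atbash cipher).
Decoding wvkgs: w↔d, v↔e, k↔p, g↔t, s↔h.

depth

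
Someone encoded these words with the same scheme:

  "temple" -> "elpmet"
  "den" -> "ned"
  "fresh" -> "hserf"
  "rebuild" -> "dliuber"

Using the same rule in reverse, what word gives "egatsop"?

postage

The output letters match the input read backwards: temple reversed is elpmet. It's just the letters in reverse order.
Decoding egatsop: then reverse → postage.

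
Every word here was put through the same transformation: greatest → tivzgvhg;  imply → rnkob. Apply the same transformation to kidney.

Each pair mirrors across the alphabet (g↔t, r↔i, e↔v): positions sum to 25. Each letter is replaced by its mirror in the alphabet: a↔z, b↔y, c↔x, and so on (the Atbash cipher).
Applying it to kidney: k↔p, i↔r, d↔w, n↔m, e↔v, y↔b.

prwmvb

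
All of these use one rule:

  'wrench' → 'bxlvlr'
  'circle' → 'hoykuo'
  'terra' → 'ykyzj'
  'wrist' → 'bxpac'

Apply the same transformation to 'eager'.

jgnma

In wrench: w→b is +5, r→x is +6, e→l is +7, n→v is +8 — the shift increases by 1 each position. Each letter shifts forward by (position + 5), i.e. 5, 6, 7, … — the shift grows by one for each successive letter.
On eager: e+5=j, a+6=g, g+7=n, e+8=m, r+9=a.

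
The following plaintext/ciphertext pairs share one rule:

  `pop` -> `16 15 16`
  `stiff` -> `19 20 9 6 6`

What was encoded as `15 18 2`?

p is letter #16 and maps to 16: an offset of 0. Each letter is replaced by its alphabet position (a=1, b=2, …, z=26).
Reversing it on 15 18 2: 15=o, 18=r, 2=b.

orb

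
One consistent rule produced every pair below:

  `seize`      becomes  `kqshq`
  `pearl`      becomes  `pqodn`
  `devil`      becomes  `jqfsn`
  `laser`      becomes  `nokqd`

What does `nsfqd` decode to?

s(18)→k(10) and e(4)→q(16) fit y≡7x+14 (mod 26); the inverse of 7 mod 26 is 15. Treating letters as 0–25, the rule is x ↦ 7x + 14 (mod 26).
Reversing it on nsfqd: n(13)→15·(13−14)≡11=l; s(18)→15·(18−14)≡8=i; f(5)→15·(5−14)≡21=v; q(16)→15·(16−14)≡4=e; d(3)→15·(3−14)≡17=r (all mod 26).

liver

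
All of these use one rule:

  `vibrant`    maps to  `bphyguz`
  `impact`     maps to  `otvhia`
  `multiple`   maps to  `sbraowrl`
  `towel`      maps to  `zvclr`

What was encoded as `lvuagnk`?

Shifts by position in vibrant: pos 0: v→b (+6), pos 1: i→p (+7), pos 2: b→h (+6), pos 3: r→y (+7) — repeating every 2. The shifts repeat in a cycle of length 2: positions 0,1,… shift by +6, +7, then the pattern repeats.
Undoing it on lvuagnk: l−6=f, v−7=o, u−6=o, a−7=t, g−6=a, n−7=g, k−6=e.

footage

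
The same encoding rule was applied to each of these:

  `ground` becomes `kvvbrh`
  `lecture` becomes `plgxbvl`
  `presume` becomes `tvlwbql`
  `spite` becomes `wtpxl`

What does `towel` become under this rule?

The shift depends on letter class: consonant g→k is +4, but vowel o→v is +7. Vowels shift forward by 7 and consonants shift forward by 4.
Applying it to towel: t(cons)+4=x, o(vowel)+7=v, w(cons)+4=a, e(vowel)+7=l, l(cons)+4=p.

xvalp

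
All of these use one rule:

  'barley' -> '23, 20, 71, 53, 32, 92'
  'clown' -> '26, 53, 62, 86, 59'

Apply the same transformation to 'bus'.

The formula is n = 3×(alphabet index, a=1) + 17.
On bus: b=2→23, u=21→80, s=19→74.

23, 80, 74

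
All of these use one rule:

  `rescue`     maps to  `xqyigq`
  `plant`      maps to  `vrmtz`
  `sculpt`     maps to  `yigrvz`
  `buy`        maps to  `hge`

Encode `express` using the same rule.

qdvxqyy

The shift depends on letter class: consonant r→x is +6, but vowel e→q is +12. Two shifts are in play — +12 for a/e/i/o/u, +6 for every other letter.
Applying it to express: e(vowel)+12=q, x(cons)+6=d, p(cons)+6=v, r(cons)+6=x, e(vowel)+12=q, s(cons)+6=y, s(cons)+6=y.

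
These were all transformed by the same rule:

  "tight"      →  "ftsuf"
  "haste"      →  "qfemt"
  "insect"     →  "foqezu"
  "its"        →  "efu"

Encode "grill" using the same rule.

xxuds

The word is reversed, then every letter is shifted forward by 12.
For grill: reverse → llirg; then shift: l+12=x, l+12=x, i+12=u, r+12=d, g+12=s.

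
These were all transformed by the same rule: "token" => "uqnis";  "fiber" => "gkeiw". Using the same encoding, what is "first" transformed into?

In token: t→u is +1, o→q is +2, k→n is +3, e→i is +4 — the shift increases by 1 each position. Each letter shifts forward by (position + 1), i.e. 1, 2, 3, … — the shift grows by one for each successive letter.
Applying it to first: f+1=g, i+2=k, r+3=u, s+4=w, t+5=y.

gkuwy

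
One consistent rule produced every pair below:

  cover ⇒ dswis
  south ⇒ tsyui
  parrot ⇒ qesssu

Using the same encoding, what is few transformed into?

Two shifts are in play — +4 for a/e/i/o/u, +1 for every other letter.
On few: f(cons)+1=g, e(vowel)+4=i, w(cons)+1=x.

gix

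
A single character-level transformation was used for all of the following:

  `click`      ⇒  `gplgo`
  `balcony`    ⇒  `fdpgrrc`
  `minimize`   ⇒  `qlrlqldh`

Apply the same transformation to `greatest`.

kvhdxhwx

The shift depends on letter class: consonant c→g is +4, but vowel i→l is +3. Two shifts are in play — +3 for a/e/i/o/u, +4 for every other letter.
For greatest: g(cons)+4=k, r(cons)+4=v, e(vowel)+3=h, a(vowel)+3=d, t(cons)+4=x, e(vowel)+3=h, s(cons)+4=w, t(cons)+4=x.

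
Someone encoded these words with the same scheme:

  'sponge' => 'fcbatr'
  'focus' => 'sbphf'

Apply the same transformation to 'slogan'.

Each letter is shifted forward by 13 in the alphabet (a Caesar shift of +13).
On slogan: s+13=f, l+13=y, o+13=b, g+13=t, a+13=n, n+13=a.

fybtna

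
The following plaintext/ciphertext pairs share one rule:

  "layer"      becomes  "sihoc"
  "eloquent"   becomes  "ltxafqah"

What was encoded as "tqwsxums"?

minimize

In layer: l→s is +7, a→i is +8, y→h is +9, e→o is +10 — the shift increases by 1 each position. Letter i (0-indexed) is shifted by i+7, so successive shifts are 7, 8, 9, ….
Reversing it on tqwsxums: t−7=m, q−8=i, w−9=n, s−10=i, x−11=m, u−12=i, m−13=z, s−14=e.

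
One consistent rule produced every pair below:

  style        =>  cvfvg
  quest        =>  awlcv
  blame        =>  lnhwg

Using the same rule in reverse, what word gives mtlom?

Shifts by position in style: pos 0: s→c (+10), pos 1: t→v (+2), pos 2: y→f (+7), pos 3: l→v (+10), pos 4: e→g (+2) — repeating every 3. It's a Vigenère-style cipher with numeric key [10,2,7]: position i shifts by key[i mod 3].
Reversing it on mtlom: m−10=c, t−2=r, l−7=e, o−10=e, m−2=k.

creek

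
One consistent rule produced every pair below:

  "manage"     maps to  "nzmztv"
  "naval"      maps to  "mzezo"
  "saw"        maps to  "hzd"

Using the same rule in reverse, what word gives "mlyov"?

noble

This is the alphabet-reversal cipher (Atbash): a becomes z, b becomes y, etc.
Reversing it on mlyov: m↔n, l↔o, y↔b, o↔l, v↔e.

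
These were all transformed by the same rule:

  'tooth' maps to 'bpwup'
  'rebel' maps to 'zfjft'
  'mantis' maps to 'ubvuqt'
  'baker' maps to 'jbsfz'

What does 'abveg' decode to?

sandy

Shifts by position in tooth: pos 0: t→b (+8), pos 1: o→p (+1), pos 2: o→w (+8), pos 3: t→u (+1) — repeating every 2. A repeating key of period 2 is used — shifts +8, +1 over and over.
Undoing it on abveg: a−8=s, b−1=a, v−8=n, e−1=d, g−8=y.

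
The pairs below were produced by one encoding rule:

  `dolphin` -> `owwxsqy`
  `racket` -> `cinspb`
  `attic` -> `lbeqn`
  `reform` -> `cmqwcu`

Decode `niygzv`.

Shifts by position in dolphin: pos 0: d→o (+11), pos 1: o→w (+8), pos 2: l→w (+11), pos 3: p→x (+8) — repeating every 2. It's a Vigenère-style cipher with numeric key [11,8]: position i shifts by key[i mod 2].
Undoing it on niygzv: n−11=c, i−8=a, y−11=n, g−8=y, z−11=o, v−8=n.

canyon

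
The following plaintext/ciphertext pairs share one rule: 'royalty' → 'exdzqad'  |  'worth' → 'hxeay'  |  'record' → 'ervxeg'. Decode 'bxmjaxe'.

monitor

r(17)→e(4) and o(14)→x(23) fit y≡11x+25 (mod 26); the inverse of 11 mod 26 is 19. This is an affine cipher: with a=0,…,z=25, each position x becomes (11x+25) mod 26.
Reversing it on bxmjaxe: b(1)→19·(1−25)≡12=m; x(23)→19·(23−25)≡14=o; m(12)→19·(12−25)≡13=n; j(9)→19·(9−25)≡8=i; a(0)→19·(0−25)≡19=t; x(23)→19·(23−25)≡14=o; e(4)→19·(4−25)≡17=r (all mod 26).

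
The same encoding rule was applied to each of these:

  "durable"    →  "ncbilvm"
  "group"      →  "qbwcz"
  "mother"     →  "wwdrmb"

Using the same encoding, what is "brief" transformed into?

The shift depends on letter class: consonant d→n is +10, but vowel u→c is +8. Vowels shift forward by 8 and consonants shift forward by 10.
For brief: b(cons)+10=l, r(cons)+10=b, i(vowel)+8=q, e(vowel)+8=m, f(cons)+10=p.

lbqmp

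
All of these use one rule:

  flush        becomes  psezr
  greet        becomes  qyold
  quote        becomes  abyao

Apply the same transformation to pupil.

zbzpv

Shifts by position in flush: pos 0: f→p (+10), pos 1: l→s (+7), pos 2: u→e (+10), pos 3: s→z (+7) — repeating every 2. A repeating key of period 2 is used — shifts +10, +7 over and over.
For pupil: p+10=z, u+7=b, p+10=z, i+7=p, l+10=v.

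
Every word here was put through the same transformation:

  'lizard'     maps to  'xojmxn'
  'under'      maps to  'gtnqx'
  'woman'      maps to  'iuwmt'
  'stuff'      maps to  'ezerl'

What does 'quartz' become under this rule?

It's a Vigenère-style cipher with numeric key [12,6,10]: position i shifts by key[i mod 3].
Applying it to quartz: q+12=c, u+6=a, a+10=k, r+12=d, t+6=z, z+10=j.

cakdzj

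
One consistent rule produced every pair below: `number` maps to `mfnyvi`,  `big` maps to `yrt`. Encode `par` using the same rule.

Each pair mirrors across the alphabet (n↔m, u↔f, m↔n): positions sum to 25. This is the alphabet-reversal cipher (Atbash): a becomes z, b becomes y, etc.
Applying it to par: p↔k, a↔z, r↔i.

kzi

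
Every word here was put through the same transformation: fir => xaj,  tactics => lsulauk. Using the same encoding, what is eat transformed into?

wsl

Each letter is shifted forward by 18 in the alphabet (a Caesar shift of +18).
For eat: e+18=w, a+18=s, t+18=l.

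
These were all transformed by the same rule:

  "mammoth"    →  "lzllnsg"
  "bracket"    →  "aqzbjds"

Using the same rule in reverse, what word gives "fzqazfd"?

garbage

Compare letters: m→l is +25, a→z is +25, m→l is +25 — a constant shift. It's a constant shift of +25 (ROT25).
Reversing it on fzqazfd: f−25=g, z−25=a, q−25=r, a−25=b, z−25=a, f−25=g, d−25=e.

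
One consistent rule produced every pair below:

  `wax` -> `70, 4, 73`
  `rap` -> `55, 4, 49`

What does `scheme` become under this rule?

With a=1..z=26, the number is 3·pos + 1.
On scheme: s=19→58, c=3→10, h=8→25, e=5→16, m=13→40, e=5→16.

58, 10, 25, 16, 40, 16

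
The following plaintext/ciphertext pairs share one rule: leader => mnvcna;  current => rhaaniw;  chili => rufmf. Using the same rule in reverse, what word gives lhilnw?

l(11)→m(12) and e(4)→n(13) fit y≡11x+21 (mod 26); the inverse of 11 mod 26 is 19. Treating letters as 0–25, the rule is x ↦ 11x + 21 (mod 26).
Reversing it on lhilnw: l(11)→19·(11−21)≡18=s; h(7)→19·(7−21)≡20=u; i(8)→19·(8−21)≡13=n; l(11)→19·(11−21)≡18=s; n(13)→19·(13−21)≡4=e; w(22)→19·(22−21)≡19=t (all mod 26).

sunset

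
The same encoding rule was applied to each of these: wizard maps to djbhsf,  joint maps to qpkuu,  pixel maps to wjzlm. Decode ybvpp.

A repeating key of period 3 is used — shifts +7, +1, +2 over and over.
Decoding ybvpp: y−7=r, b−1=a, v−2=t, p−7=i, p−1=o.

ratio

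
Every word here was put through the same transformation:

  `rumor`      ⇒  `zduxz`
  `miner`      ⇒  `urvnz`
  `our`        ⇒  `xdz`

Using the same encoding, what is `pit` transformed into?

The shift depends on letter class: consonant r→z is +8, but vowel u→d is +9. The rule splits by letter class: vowels +9, consonants +8.
For pit: p(cons)+8=x, i(vowel)+9=r, t(cons)+8=b.

xrb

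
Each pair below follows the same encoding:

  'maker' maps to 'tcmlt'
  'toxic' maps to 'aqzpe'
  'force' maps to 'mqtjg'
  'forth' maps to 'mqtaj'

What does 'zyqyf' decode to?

sword

Shifts by position in maker: pos 0: m→t (+7), pos 1: a→c (+2), pos 2: k→m (+2), pos 3: e→l (+7), pos 4: r→t (+2) — repeating every 3. The shifts repeat in a cycle of length 3: positions 0,1,… shift by +7, +2, +2, then the pattern repeats.
Decoding zyqyf: z−7=s, y−2=w, q−2=o, y−7=r, f−2=d.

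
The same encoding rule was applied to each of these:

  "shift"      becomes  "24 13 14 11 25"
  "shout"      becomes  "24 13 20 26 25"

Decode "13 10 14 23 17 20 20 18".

heirloom

s is letter #19 and maps to 24: an offset of 5. Each letter is replaced by its alphabet position (a=1..z=26) + 5.
Reversing it on 13 10 14 23 17 20 20 18: 13→(13−5)÷1=8=h, 10→(10−5)÷1=5=e, 14→(14−5)÷1=9=i, 23→(23−5)÷1=18=r, 17→(17−5)÷1=12=l, 20→(20−5)÷1=15=o, 20→(20−5)÷1=15=o, 18→(18−5)÷1=13=m.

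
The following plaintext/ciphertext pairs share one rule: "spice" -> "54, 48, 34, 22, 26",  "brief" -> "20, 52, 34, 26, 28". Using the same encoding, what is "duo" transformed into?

s(#19)→54 and p(#16)→48: differences scale by 2, so n = 2·pos + 16. The formula is n = 2×(alphabet index, a=1) + 16.
On duo: d=4→24, u=21→58, o=15→46.

24, 58, 46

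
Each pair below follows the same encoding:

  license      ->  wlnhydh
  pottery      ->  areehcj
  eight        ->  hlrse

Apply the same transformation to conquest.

nrybxhde

The shift depends on letter class: consonant l→w is +11, but vowel i→l is +3. Vowels shift forward by 3 and consonants shift forward by 11.
On conquest: c(cons)+11=n, o(vowel)+3=r, n(cons)+11=y, q(cons)+11=b, u(vowel)+3=x, e(vowel)+3=h, s(cons)+11=d, t(cons)+11=e.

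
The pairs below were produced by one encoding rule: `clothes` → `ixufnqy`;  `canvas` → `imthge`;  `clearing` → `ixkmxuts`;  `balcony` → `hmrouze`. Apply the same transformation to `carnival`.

imxzohgx

Shifts by position in clothes: pos 0: c→i (+6), pos 1: l→x (+12), pos 2: o→u (+6), pos 3: t→f (+12) — repeating every 2. The shifts repeat in a cycle of length 2: positions 0,1,… shift by +6, +12, then the pattern repeats.
For carnival: c+6=i, a+12=m, r+6=x, n+12=z, i+6=o, v+12=h, a+6=g, l+12=x.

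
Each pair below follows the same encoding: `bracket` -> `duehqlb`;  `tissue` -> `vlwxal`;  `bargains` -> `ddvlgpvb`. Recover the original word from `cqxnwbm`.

antique

The shift increases by 1 at each position, starting from +2: 2, 3, 4, ….
Undoing it on cqxnwbm: c−2=a, q−3=n, x−4=t, n−5=i, w−6=q, b−7=u, m−8=e.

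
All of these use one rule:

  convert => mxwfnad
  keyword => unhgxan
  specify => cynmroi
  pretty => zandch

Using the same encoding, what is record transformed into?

Shifts by position in convert: pos 0: c→m (+10), pos 1: o→x (+9), pos 2: n→w (+9), pos 3: v→f (+10), pos 4: e→n (+9), pos 5: r→a (+9) — repeating every 3. It's a Vigenère-style cipher with numeric key [10,9,9]: position i shifts by key[i mod 3].
On record: r+10=b, e+9=n, c+9=l, o+10=y, r+9=a, d+9=m.

bnlyam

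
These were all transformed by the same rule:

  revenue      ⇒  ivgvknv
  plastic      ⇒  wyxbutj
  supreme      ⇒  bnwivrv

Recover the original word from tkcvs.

This is an affine cipher: with a=0,…,z=25, each position x becomes (19x+23) mod 26.
Undoing it on tkcvs: t(19)→11·(19−23)≡8=i; k(10)→11·(10−23)≡13=n; c(2)→11·(2−23)≡3=d; v(21)→11·(21−23)≡4=e; s(18)→11·(18−23)≡23=x (all mod 26).

index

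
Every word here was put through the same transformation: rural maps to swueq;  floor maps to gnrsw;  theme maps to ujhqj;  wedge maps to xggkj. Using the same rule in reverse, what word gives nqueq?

In rural: r→s is +1, u→w is +2, r→u is +3, a→e is +4 — the shift increases by 1 each position. The shift increases by 1 at each position, starting from +1: 1, 2, 3, ….
Undoing it on nqueq: n−1=m, q−2=o, u−3=r, e−4=a, q−5=l.

moral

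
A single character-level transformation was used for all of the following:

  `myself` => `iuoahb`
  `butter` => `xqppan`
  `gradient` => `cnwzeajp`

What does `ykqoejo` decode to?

Compare letters: m→i is +22, y→u is +22, s→o is +22 — a constant shift. This is a Caesar cipher with shift 22.
Reversing it on ykqoejo: y−22=c, k−22=o, q−22=u, o−22=s, e−22=i, j−22=n, o−22=s.

cousins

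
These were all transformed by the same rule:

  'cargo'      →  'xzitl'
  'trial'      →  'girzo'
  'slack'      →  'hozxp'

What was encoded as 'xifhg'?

Each pair mirrors across the alphabet (c↔x, a↔z, r↔i): positions sum to 25. Letters are reflected about the middle of the alphabet (position → 25−position): Atbash.
Decoding xifhg: x↔c, i↔r, f↔u, h↔s, g↔t.

crust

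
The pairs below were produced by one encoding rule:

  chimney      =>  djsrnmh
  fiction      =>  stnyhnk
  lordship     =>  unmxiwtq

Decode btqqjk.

fellow

The output letters match the input read backwards, each shifted +5: chimney reversed is yenmihc. Two steps: reverse the string, then apply a Caesar shift of +5.
Reversing it on btqqjk: shift back: b−5=w, t−5=o, q−5=l, q−5=l, j−5=e, k−5=f → wollef; then reverse → fellow.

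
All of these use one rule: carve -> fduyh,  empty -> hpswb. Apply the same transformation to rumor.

Compare letters: c→f is +3, a→d is +3, r→u is +3 — a constant shift. It's a constant shift of +3 (ROT3).
Applying it to rumor: r+3=u, u+3=x, m+3=p, o+3=r, r+3=u.

uxpru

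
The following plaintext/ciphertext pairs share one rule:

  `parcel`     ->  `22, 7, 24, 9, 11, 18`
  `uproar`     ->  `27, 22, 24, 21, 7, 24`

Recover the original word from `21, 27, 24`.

p is letter #16 and maps to 22: an offset of 6. The number is (letter's place in the alphabet, a=1) + 6.
Undoing it on 21, 27, 24: 21→(21−6)÷1=15=o, 27→(27−6)÷1=21=u, 24→(24−6)÷1=18=r.

our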